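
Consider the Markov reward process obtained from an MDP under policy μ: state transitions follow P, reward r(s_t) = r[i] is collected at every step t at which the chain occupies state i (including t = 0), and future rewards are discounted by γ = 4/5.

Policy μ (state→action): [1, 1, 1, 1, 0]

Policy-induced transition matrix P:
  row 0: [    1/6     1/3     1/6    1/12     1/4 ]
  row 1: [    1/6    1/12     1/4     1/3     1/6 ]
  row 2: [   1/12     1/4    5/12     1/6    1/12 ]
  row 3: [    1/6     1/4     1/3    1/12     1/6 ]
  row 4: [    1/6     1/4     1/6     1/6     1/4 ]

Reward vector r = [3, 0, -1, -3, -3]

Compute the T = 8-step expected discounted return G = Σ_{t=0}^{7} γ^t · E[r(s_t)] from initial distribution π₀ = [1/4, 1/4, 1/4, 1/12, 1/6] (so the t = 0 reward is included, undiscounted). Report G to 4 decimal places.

t=0: π = [0.2500, 0.2500, 0.2500, 0.0833, 0.1667], E[r] = -0.2500, γ^t·E[r] = -0.250000, running G = -0.250000
t=1: π = [0.1458, 0.2292, 0.2639, 0.1806, 0.1806], E[r] = -0.9097, γ^t·E[r] = -0.727778, running G = -0.977778
t=2: π = [0.1447, 0.2240, 0.2818, 0.1777, 0.1719], E[r] = -0.8964, γ^t·E[r] = -0.573704, running G = -1.551481
t=3: π = [0.1432, 0.2247, 0.2854, 0.1771, 0.1696], E[r] = -0.8959, γ^t·E[r] = -0.458716, running G = -2.010198
t=4: π = [0.1429, 0.2245, 0.2863, 0.1774, 0.1689], E[r] = -0.8967, γ^t·E[r] = -0.367304, running G = -2.377501
t=5: π = [0.1428, 0.2245, 0.2865, 0.1774, 0.1688], E[r] = -0.8966, γ^t·E[r] = -0.293807, running G = -2.671308
t=6: π = [0.1428, 0.2245, 0.2866, 0.1774, 0.1688], E[r] = -0.8967, γ^t·E[r] = -0.235056, running G = -2.906364
t=7: π = [0.1428, 0.2245, 0.2866, 0.1774, 0.1687], E[r] = -0.8967, γ^t·E[r] = -0.188044, running G = -3.094408

G = -3.0944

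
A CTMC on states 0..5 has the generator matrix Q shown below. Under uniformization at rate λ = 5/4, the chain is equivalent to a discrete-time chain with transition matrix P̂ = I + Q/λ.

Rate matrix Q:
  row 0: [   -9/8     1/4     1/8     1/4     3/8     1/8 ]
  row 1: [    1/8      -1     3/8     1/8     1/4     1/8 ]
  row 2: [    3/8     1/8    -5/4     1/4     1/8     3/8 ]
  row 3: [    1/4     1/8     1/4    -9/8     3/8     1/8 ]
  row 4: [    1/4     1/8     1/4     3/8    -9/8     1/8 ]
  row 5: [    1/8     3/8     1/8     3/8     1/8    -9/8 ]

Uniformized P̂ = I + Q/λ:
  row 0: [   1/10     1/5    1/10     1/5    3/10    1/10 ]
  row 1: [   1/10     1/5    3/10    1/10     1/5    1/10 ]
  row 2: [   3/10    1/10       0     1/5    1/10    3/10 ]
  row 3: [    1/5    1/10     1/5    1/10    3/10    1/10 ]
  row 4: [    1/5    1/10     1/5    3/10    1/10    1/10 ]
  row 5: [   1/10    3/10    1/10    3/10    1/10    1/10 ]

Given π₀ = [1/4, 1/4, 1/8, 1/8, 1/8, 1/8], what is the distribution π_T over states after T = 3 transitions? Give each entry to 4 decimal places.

π = [0.1696, 0.1594, 0.1539, 0.1964, 0.1893, 0.1315]

t=0: π = [0.2500, 0.2500, 0.1250, 0.1250, 0.1250, 0.1250]
t=1: π = [0.1500, 0.1750, 0.1625, 0.1875, 0.2000, 0.1250]
t=2: π = [0.1713, 0.1575, 0.1575, 0.1963, 0.1850, 0.1325]
t=3: π = [0.1696, 0.1594, 0.1539, 0.1964, 0.1893, 0.1315]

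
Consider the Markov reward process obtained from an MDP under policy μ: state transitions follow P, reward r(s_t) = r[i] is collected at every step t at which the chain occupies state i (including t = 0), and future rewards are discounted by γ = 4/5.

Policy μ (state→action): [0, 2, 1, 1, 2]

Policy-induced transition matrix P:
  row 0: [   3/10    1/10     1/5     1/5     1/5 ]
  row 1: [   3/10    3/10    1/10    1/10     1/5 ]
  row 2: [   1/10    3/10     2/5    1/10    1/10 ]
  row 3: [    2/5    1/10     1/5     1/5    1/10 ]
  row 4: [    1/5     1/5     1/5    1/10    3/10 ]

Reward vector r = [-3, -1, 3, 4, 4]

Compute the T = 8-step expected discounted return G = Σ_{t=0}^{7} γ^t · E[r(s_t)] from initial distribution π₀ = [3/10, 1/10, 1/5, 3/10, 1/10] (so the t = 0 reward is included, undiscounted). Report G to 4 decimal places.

t=0: π = [0.3000, 0.1000, 0.2000, 0.3000, 0.1000], E[r] = 1.2000, γ^t·E[r] = 1.200000, running G = 1.200000
t=1: π = [0.2800, 0.1700, 0.2300, 0.1600, 0.1600], E[r] = 0.9600, γ^t·E[r] = 0.768000, running G = 1.968000
t=2: π = [0.2540, 0.1960, 0.2290, 0.1440, 0.1770], E[r] = 1.0130, γ^t·E[r] = 0.648320, running G = 2.616320
t=3: π = [0.2509, 0.2027, 0.2262, 0.1398, 0.1804], E[r] = 1.0040, γ^t·E[r] = 0.514048, running G = 3.130368
t=4: π = [0.2507, 0.2038, 0.2250, 0.1391, 0.1814], E[r] = 1.0010, γ^t·E[r] = 0.410022, running G = 3.540390
t=5: π = [0.2508, 0.2039, 0.2246, 0.1390, 0.1817], E[r] = 1.0005, γ^t·E[r] = 0.327842, running G = 3.868232
t=6: π = [0.2508, 0.2039, 0.2245, 0.1390, 0.1818], E[r] = 1.0005, γ^t·E[r] = 0.262268, running G = 4.130501
t=7: π = [0.2508, 0.2039, 0.2245, 0.1390, 0.1818], E[r] = 1.0005, γ^t·E[r] = 0.209820, running G = 4.340320

G = 4.3403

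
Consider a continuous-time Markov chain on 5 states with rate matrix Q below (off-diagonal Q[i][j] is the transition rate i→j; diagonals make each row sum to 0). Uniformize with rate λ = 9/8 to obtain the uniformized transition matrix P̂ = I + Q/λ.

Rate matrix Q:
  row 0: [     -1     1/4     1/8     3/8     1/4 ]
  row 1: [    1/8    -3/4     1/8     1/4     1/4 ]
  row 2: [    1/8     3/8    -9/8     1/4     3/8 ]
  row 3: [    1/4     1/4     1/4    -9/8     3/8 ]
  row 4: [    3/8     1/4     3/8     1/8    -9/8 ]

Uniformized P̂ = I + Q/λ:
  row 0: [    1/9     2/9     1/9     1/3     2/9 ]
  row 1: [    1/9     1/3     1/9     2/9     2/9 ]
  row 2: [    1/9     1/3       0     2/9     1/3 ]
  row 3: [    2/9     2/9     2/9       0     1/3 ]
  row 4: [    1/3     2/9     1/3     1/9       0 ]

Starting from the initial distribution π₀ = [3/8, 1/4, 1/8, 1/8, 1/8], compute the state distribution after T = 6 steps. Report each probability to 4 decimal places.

π = [0.1782, 0.2700, 0.1604, 0.1786, 0.2127]

t=0: π = [0.3750, 0.2500, 0.1250, 0.1250, 0.1250]
t=1: π = [0.1528, 0.2639, 0.1389, 0.2222, 0.2222]
t=2: π = [0.1852, 0.2670, 0.1698, 0.1651, 0.2130]
t=3: π = [0.1768, 0.2707, 0.1579, 0.1824, 0.2121]
t=4: π = [0.1785, 0.2699, 0.1610, 0.1778, 0.2129]
t=5: π = [0.1782, 0.2701, 0.1603, 0.1789, 0.2125]
t=6: π = [0.1782, 0.2700, 0.1604, 0.1786, 0.2127]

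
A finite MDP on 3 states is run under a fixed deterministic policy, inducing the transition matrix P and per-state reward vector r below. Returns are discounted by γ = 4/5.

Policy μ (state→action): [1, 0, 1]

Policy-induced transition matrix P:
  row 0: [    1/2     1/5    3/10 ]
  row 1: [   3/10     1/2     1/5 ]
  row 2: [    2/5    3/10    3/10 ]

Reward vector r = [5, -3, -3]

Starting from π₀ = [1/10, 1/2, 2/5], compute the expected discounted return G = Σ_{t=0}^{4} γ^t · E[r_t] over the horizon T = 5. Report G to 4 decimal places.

G = -1.9513

t=0: π = [0.1000, 0.5000, 0.4000], E[r] = -2.2000, γ^t·E[r] = -2.200000, running G = -2.200000
t=1: π = [0.3600, 0.3900, 0.2500], E[r] = -0.1200, γ^t·E[r] = -0.096000, running G = -2.296000
t=2: π = [0.3970, 0.3420, 0.2610], E[r] = 0.1760, γ^t·E[r] = 0.112640, running G = -2.183360
t=3: π = [0.4055, 0.3287, 0.2658], E[r] = 0.2440, γ^t·E[r] = 0.124928, running G = -2.058432
t=4: π = [0.4077, 0.3252, 0.2671], E[r] = 0.2614, γ^t·E[r] = 0.107086, running G = -1.951346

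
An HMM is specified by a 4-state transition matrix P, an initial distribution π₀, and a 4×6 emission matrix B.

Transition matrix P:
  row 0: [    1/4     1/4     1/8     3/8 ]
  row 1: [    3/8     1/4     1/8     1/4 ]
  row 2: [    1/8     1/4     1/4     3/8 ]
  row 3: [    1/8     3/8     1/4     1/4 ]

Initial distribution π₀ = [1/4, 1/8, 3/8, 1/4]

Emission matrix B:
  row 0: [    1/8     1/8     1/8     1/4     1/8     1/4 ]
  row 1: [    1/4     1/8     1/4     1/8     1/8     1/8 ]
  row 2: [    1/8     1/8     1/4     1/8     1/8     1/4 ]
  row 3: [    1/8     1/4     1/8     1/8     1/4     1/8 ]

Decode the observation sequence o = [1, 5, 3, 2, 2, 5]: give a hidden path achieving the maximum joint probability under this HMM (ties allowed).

t=0: δ = [3.125e-02, 1.562e-02, 4.688e-02, 6.250e-02]  (obs o_0=1)
t=1: δ = [1.953e-03, 2.930e-03, 3.906e-03, 2.197e-03]  ψ = [0, 3, 3, 2]  (obs o_1=5)
t=2: δ = [2.747e-04, 1.221e-04, 1.221e-04, 1.831e-04]  ψ = [1, 2, 2, 2]  (obs o_2=3)
t=3: δ = [8.583e-06, 1.717e-05, 1.144e-05, 1.287e-05]  ψ = [0, 0, 3, 0]  (obs o_3=2)
t=4: δ = [8.047e-07, 1.207e-06, 8.047e-07, 5.364e-07]  ψ = [1, 3, 3, 1]  (obs o_4=2)
t=5: δ = [1.132e-07, 3.772e-08, 5.029e-08, 3.772e-08]  ψ = [1, 1, 2, 0]  (obs o_5=5)
backtrack: best end state = 0; path = [3, 1, 0, 3, 1, 0]

path = [3, 1, 0, 3, 1, 0]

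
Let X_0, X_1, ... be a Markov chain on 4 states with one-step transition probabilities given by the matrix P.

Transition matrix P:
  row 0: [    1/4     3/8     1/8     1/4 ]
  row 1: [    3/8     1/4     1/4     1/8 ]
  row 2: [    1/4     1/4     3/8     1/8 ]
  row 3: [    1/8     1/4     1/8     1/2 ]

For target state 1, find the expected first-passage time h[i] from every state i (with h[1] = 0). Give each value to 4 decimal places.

First-step conditioning: h[1] = 0; for i ≠ 1, h[i] = 1 + Σ_k P[i][k]·h[k].
  h[0] = 1 + 1/4·h[0] + 1/8·h[2] + 1/4·h[3]
  h[2] = 1 + 1/4·h[0] + 3/8·h[2] + 1/8·h[3]
  h[3] = 1 + 1/8·h[0] + 1/8·h[2] + 1/2·h[3]
Solving the 3×3 linear system over states ≠ 1 gives exactly h = [288/91, 0, 328/91, 48/13] (h[1] = 0 is the target).

h = [3.1648, 0.0000, 3.6044, 3.6923]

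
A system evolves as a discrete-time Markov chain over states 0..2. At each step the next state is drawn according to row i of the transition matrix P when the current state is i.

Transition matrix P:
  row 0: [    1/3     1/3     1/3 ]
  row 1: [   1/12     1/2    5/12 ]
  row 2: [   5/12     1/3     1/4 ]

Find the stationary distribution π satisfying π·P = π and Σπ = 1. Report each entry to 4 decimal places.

π = [0.2615, 0.4000, 0.3385]

Balance equations π_j = Σ_i π_i·P[i][j]:
  π_0 = 1/3·π_0 + 1/12·π_1 + 5/12·π_2
  π_1 = 1/3·π_0 + 1/2·π_1 + 1/3·π_2
  normalize: π_0 + π_1 + π_2 = 1
Solving the linear system gives exactly π = [17/65, 2/5, 22/65].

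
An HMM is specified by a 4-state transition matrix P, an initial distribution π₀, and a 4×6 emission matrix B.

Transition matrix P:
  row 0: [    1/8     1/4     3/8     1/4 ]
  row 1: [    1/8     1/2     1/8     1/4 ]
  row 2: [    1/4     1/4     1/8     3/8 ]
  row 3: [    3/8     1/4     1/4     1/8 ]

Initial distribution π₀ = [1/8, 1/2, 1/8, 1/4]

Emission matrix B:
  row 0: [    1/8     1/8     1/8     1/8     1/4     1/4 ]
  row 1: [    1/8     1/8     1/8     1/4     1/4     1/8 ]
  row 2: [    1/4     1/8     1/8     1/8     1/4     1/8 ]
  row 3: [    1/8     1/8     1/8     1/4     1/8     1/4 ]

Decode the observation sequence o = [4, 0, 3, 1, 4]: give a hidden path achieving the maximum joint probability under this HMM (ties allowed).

path = [1, 1, 1, 1, 1]

t=0: δ = [3.125e-02, 1.250e-01, 3.125e-02, 3.125e-02]  (obs o_0=4)
t=1: δ = [1.953e-03, 7.812e-03, 3.906e-03, 3.906e-03]  ψ = [1, 1, 1, 1]  (obs o_1=0)
t=2: δ = [1.831e-04, 9.766e-04, 1.221e-04, 4.883e-04]  ψ = [3, 1, 1, 1]  (obs o_2=3)
t=3: δ = [2.289e-05, 6.104e-05, 1.526e-05, 3.052e-05]  ψ = [3, 1, 1, 1]  (obs o_3=1)
t=4: δ = [2.861e-06, 7.629e-06, 2.146e-06, 1.907e-06]  ψ = [3, 1, 0, 1]  (obs o_4=4)
backtrack: best end state = 1; path = [1, 1, 1, 1, 1]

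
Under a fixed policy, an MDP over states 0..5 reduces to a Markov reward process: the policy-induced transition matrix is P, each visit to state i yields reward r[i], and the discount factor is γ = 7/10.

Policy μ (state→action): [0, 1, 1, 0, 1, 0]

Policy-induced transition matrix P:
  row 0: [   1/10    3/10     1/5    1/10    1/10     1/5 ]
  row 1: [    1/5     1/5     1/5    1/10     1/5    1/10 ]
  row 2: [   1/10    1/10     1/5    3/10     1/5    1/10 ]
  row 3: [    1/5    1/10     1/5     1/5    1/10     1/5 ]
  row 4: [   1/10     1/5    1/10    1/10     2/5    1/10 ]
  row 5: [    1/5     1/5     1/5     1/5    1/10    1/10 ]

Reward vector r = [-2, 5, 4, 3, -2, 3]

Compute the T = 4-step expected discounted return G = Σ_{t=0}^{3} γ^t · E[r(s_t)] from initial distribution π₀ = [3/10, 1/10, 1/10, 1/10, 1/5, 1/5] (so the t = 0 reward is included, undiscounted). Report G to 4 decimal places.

G = 3.7249

t=0: π = [0.3000, 0.1000, 0.1000, 0.1000, 0.2000, 0.2000], E[r] = 0.8000, γ^t·E[r] = 0.800000, running G = 0.800000
t=1: π = [0.1400, 0.2100, 0.1800, 0.1500, 0.1800, 0.1400], E[r] = 2.0000, γ^t·E[r] = 1.400000, running G = 2.200000
t=2: π = [0.1500, 0.1810, 0.1820, 0.1650, 0.1930, 0.1290], E[r] = 1.8290, γ^t·E[r] = 0.896210, running G = 3.096210
t=3: π = [0.1475, 0.1803, 0.1807, 0.1658, 0.1942, 0.1315], E[r] = 1.8328, γ^t·E[r] = 0.628650, running G = 3.724860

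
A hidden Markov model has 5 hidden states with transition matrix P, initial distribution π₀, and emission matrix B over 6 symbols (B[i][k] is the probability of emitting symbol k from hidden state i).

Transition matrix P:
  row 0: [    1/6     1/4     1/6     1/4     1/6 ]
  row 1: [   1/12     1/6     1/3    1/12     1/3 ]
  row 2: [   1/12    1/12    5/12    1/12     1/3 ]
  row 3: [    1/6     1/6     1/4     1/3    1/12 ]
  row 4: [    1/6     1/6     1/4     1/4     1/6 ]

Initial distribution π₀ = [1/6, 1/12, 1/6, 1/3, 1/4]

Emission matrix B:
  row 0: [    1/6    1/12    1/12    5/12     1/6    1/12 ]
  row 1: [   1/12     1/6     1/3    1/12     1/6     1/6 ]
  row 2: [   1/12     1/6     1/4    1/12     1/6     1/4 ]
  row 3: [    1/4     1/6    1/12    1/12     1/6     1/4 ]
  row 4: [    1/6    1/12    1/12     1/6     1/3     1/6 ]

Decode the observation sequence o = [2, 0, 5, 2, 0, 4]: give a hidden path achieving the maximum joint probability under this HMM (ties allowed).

path = [2, 2, 2, 2, 2, 4]

t=0: δ = [1.389e-02, 2.778e-02, 4.167e-02, 2.778e-02, 2.083e-02]  (obs o_0=2)
t=1: δ = [7.716e-04, 3.858e-04, 1.447e-03, 2.315e-03, 2.315e-03]  ψ = [3, 1, 2, 3, 2]  (obs o_1=0)
t=2: δ = [3.215e-05, 6.430e-05, 1.507e-04, 1.929e-04, 8.038e-05]  ψ = [3, 3, 2, 3, 2]  (obs o_2=5)
t=3: δ = [2.679e-06, 1.072e-05, 1.570e-05, 5.358e-06, 4.186e-06]  ψ = [3, 3, 2, 3, 2]  (obs o_3=2)
t=4: δ = [2.180e-07, 1.488e-07, 5.451e-07, 4.465e-07, 8.721e-07]  ψ = [2, 1, 2, 3, 2]  (obs o_4=0)
t=5: δ = [2.423e-08, 2.423e-08, 3.785e-08, 3.634e-08, 6.056e-08]  ψ = [4, 4, 2, 4, 2]  (obs o_5=4)
backtrack: best end state = 4; path = [2, 2, 2, 2, 2, 4]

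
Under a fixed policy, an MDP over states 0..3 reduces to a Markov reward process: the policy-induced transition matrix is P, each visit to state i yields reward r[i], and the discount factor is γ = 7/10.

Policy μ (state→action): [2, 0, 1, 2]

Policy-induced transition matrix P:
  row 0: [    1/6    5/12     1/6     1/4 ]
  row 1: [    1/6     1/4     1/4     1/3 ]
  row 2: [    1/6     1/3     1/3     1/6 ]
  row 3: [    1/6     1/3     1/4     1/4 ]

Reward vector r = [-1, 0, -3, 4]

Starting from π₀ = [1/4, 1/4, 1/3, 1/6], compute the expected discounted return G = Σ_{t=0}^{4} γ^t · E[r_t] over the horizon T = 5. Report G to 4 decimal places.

t=0: π = [0.2500, 0.2500, 0.3333, 0.1667], E[r] = -0.5833, γ^t·E[r] = -0.583333, running G = -0.583333
t=1: π = [0.1667, 0.3333, 0.2569, 0.2431], E[r] = 0.0347, γ^t·E[r] = 0.024306, running G = -0.559028
t=2: π = [0.1667, 0.3194, 0.2575, 0.2564], E[r] = 0.0862, γ^t·E[r] = 0.042251, running G = -0.516777
t=3: π = [0.1667, 0.3206, 0.2576, 0.2552], E[r] = 0.0813, γ^t·E[r] = 0.027872, running G = -0.488905
t=4: π = [0.1667, 0.3205, 0.2576, 0.2553], E[r] = 0.0816, γ^t·E[r] = 0.019596, running G = -0.469308

G = -0.4693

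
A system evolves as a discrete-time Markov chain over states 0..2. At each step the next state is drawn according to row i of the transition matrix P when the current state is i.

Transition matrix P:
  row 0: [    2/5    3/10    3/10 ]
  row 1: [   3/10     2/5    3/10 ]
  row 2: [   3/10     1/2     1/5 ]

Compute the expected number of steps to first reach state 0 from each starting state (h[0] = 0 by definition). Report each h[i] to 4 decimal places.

First-step conditioning: h[0] = 0; for i ≠ 0, h[i] = 1 + Σ_k P[i][k]·h[k].
  h[1] = 1 + 2/5·h[1] + 3/10·h[2]
  h[2] = 1 + 1/2·h[1] + 1/5·h[2]
Solving the 2×2 linear system over states ≠ 0 gives exactly h = [0, 10/3, 10/3] (h[0] = 0 is the target).

h = [0.0000, 3.3333, 3.3333]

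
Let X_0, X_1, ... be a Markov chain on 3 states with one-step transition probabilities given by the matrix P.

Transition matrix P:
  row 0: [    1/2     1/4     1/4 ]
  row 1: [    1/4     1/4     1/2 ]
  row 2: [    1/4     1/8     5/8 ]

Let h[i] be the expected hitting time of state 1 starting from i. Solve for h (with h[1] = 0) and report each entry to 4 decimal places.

h = [5.0000, 0.0000, 6.0000]

First-step conditioning: h[1] = 0; for i ≠ 1, h[i] = 1 + Σ_k P[i][k]·h[k].
  h[0] = 1 + 1/2·h[0] + 1/4·h[2]
  h[2] = 1 + 1/4·h[0] + 5/8·h[2]
Solving the 2×2 linear system over states ≠ 1 gives exactly h = [5, 0, 6] (h[1] = 0 is the target).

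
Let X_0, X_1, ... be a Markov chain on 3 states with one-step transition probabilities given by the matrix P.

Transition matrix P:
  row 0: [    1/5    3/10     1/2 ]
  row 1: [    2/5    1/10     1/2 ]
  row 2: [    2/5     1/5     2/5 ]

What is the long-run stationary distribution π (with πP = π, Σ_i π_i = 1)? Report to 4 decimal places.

Balance equations π_j = Σ_i π_i·P[i][j]:
  π_0 = 1/5·π_0 + 2/5·π_1 + 2/5·π_2
  π_1 = 3/10·π_0 + 1/10·π_1 + 1/5·π_2
  normalize: π_0 + π_1 + π_2 = 1
Solving the linear system gives exactly π = [1/3, 7/33, 5/11].

π = [0.3333, 0.2121, 0.4545]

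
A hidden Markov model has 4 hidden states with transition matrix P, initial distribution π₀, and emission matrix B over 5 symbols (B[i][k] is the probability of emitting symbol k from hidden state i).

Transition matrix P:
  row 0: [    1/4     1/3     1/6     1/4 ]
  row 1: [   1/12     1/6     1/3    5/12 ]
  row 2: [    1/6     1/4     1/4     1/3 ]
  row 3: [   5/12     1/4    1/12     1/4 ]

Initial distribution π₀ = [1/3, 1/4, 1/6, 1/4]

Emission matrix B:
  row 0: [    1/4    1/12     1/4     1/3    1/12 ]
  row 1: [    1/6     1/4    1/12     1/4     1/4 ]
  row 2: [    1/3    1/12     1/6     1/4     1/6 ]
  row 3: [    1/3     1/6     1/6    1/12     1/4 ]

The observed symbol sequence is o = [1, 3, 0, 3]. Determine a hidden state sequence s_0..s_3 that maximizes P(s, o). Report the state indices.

t=0: δ = [2.778e-02, 6.250e-02, 1.389e-02, 4.167e-02]  (obs o_0=1)
t=1: δ = [5.787e-03, 2.604e-03, 5.208e-03, 2.170e-03]  ψ = [3, 1, 1, 1]  (obs o_1=3)
t=2: δ = [3.617e-04, 3.215e-04, 4.340e-04, 5.787e-04]  ψ = [0, 0, 2, 2]  (obs o_2=0)
t=3: δ = [8.038e-05, 3.617e-05, 2.713e-05, 1.206e-05]  ψ = [3, 3, 2, 2]  (obs o_3=3)
backtrack: best end state = 0; path = [1, 2, 3, 0]

path = [1, 2, 3, 0]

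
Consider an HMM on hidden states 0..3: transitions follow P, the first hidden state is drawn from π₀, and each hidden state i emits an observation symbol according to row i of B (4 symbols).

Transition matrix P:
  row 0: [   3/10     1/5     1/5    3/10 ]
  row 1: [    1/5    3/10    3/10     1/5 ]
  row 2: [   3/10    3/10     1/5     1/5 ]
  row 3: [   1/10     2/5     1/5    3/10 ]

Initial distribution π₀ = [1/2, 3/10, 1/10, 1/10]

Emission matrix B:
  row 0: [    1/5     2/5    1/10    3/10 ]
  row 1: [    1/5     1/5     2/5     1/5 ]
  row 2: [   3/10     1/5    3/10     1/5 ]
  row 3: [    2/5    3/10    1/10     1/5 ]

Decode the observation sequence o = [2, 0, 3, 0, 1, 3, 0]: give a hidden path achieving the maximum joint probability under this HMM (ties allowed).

path = [1, 3, 1, 2, 0, 0, 3]

t=0: δ = [5.000e-02, 1.200e-01, 3.000e-02, 1.000e-02]  (obs o_0=2)
t=1: δ = [4.800e-03, 7.200e-03, 1.080e-02, 9.600e-03]  ψ = [1, 1, 1, 1]  (obs o_1=0)
t=2: δ = [9.720e-04, 7.680e-04, 4.320e-04, 5.760e-04]  ψ = [2, 3, 1, 3]  (obs o_2=3)
t=3: δ = [5.832e-05, 4.608e-05, 6.912e-05, 1.166e-04]  ψ = [0, 1, 1, 0]  (obs o_3=0)
t=4: δ = [8.294e-06, 9.331e-06, 4.666e-06, 1.050e-05]  ψ = [2, 3, 3, 3]  (obs o_4=1)
t=5: δ = [7.465e-07, 8.398e-07, 5.599e-07, 6.299e-07]  ψ = [0, 3, 1, 3]  (obs o_5=3)
t=6: δ = [4.479e-08, 5.039e-08, 7.558e-08, 8.958e-08]  ψ = [0, 1, 1, 0]  (obs o_6=0)
backtrack: best end state = 3; path = [1, 3, 1, 2, 0, 0, 3]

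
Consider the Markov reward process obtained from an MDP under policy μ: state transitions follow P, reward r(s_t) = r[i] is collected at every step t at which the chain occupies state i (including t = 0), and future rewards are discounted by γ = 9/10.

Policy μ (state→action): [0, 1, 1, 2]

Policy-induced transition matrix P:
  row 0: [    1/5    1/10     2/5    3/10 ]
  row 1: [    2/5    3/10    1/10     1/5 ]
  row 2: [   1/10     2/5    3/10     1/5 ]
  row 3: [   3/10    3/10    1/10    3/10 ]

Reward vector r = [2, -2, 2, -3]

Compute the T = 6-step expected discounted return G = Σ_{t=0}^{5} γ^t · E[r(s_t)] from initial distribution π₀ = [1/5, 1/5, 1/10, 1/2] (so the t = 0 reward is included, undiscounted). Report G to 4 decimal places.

t=0: π = [0.2000, 0.2000, 0.1000, 0.5000], E[r] = -1.3000, γ^t·E[r] = -1.300000, running G = -1.300000
t=1: π = [0.2800, 0.2700, 0.1800, 0.2700], E[r] = -0.4300, γ^t·E[r] = -0.387000, running G = -1.687000
t=2: π = [0.2630, 0.2620, 0.2200, 0.2550], E[r] = -0.3230, γ^t·E[r] = -0.261630, running G = -1.948630
t=3: π = [0.2559, 0.2694, 0.2229, 0.2518], E[r] = -0.3366, γ^t·E[r] = -0.245381, running G = -2.194011
t=4: π = [0.2568, 0.2711, 0.2214, 0.2508], E[r] = -0.3383, γ^t·E[r] = -0.221952, running G = -2.415963
t=5: π = [0.2572, 0.2708, 0.2213, 0.2508], E[r] = -0.3369, γ^t·E[r] = -0.198933, running G = -2.614896

G = -2.6149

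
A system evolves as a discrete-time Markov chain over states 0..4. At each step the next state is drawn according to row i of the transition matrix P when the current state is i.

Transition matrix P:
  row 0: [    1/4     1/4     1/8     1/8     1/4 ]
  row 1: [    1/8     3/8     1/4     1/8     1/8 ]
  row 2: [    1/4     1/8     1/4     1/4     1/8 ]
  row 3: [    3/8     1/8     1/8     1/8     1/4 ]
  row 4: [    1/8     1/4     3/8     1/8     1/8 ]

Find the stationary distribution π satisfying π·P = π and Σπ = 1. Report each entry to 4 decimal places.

Balance equations π_j = Σ_i π_i·P[i][j]:
  π_0 = 1/4·π_0 + 1/8·π_1 + 1/4·π_2 + 3/8·π_3 + 1/8·π_4
  π_1 = 1/4·π_0 + 3/8·π_1 + 1/8·π_2 + 1/8·π_3 + 1/4·π_4
  π_2 = 1/8·π_0 + 1/4·π_1 + 1/4·π_2 + 1/8·π_3 + 3/8·π_4
  π_3 = 1/8·π_0 + 1/8·π_1 + 1/4·π_2 + 1/8·π_3 + 1/8·π_4
  normalize: π_0 + π_1 + π_2 + π_3 + π_4 = 1
Solving the linear system gives exactly π = [810/3703, 858/3703, 119/529, 81/529, 635/3703].

π = [0.2187, 0.2317, 0.2250, 0.1531, 0.1715]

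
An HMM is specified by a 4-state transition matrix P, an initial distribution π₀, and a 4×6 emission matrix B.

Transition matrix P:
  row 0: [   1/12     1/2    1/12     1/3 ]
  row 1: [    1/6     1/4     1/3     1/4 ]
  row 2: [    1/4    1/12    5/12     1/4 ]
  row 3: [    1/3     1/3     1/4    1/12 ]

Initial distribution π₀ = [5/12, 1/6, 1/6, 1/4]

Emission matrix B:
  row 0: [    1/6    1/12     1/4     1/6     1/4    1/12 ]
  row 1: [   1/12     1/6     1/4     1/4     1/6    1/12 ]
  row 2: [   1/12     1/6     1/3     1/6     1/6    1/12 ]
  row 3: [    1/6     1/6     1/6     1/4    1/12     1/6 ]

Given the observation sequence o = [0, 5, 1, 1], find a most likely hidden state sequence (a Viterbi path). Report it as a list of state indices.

path = [0, 3, 1, 2]

t=0: δ = [6.944e-02, 1.389e-02, 1.389e-02, 4.167e-02]  (obs o_0=0)
t=1: δ = [1.157e-03, 2.894e-03, 8.681e-04, 3.858e-03]  ψ = [3, 0, 3, 0]  (obs o_1=5)
t=2: δ = [1.072e-04, 2.143e-04, 1.608e-04, 1.206e-04]  ψ = [3, 3, 1, 1]  (obs o_2=1)
t=3: δ = [3.349e-06, 8.931e-06, 1.191e-05, 8.931e-06]  ψ = [2, 0, 1, 1]  (obs o_3=1)
backtrack: best end state = 2; path = [0, 3, 1, 2]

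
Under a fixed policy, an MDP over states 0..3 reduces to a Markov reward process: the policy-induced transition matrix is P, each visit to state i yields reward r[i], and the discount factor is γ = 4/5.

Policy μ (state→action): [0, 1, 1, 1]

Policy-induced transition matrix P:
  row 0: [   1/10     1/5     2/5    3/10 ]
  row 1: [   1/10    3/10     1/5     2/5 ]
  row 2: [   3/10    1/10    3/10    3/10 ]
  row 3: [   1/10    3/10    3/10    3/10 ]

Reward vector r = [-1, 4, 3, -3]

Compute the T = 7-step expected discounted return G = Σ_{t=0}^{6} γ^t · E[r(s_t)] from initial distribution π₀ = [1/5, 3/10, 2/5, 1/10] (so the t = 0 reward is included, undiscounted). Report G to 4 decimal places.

t=0: π = [0.2000, 0.3000, 0.4000, 0.1000], E[r] = 1.9000, γ^t·E[r] = 1.900000, running G = 1.900000
t=1: π = [0.1800, 0.2000, 0.2900, 0.3300], E[r] = 0.5000, γ^t·E[r] = 0.400000, running G = 2.300000
t=2: π = [0.1580, 0.2240, 0.2980, 0.3200], E[r] = 0.6720, γ^t·E[r] = 0.430080, running G = 2.730080
t=3: π = [0.1596, 0.2246, 0.2934, 0.3224], E[r] = 0.6518, γ^t·E[r] = 0.333722, running G = 3.063802
t=4: π = [0.1587, 0.2254, 0.2935, 0.3225], E[r] = 0.6559, γ^t·E[r] = 0.268648, running G = 3.332450
t=5: π = [0.1587, 0.2254, 0.2933, 0.3225], E[r] = 0.6554, γ^t·E[r] = 0.214767, running G = 3.547217
t=6: π = [0.1587, 0.2255, 0.2933, 0.3225], E[r] = 0.6555, γ^t·E[r] = 0.171846, running G = 3.719062

G = 3.7191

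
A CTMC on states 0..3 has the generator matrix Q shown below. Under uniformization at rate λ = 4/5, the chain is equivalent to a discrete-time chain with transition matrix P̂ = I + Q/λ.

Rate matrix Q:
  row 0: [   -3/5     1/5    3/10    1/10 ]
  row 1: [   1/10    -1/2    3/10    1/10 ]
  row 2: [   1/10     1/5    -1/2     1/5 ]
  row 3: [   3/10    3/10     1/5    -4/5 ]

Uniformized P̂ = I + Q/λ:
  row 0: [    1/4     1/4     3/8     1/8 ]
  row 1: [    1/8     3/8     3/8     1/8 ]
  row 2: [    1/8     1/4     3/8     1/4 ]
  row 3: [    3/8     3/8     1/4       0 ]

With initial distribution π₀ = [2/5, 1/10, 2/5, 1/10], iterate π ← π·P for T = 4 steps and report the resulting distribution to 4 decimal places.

π = [0.1859, 0.3072, 0.3562, 0.1507]

t=0: π = [0.4000, 0.1000, 0.4000, 0.1000]
t=1: π = [0.2000, 0.2750, 0.3625, 0.1625]
t=2: π = [0.1906, 0.3047, 0.3547, 0.1500]
t=3: π = [0.1863, 0.3068, 0.3563, 0.1506]
t=4: π = [0.1859, 0.3072, 0.3562, 0.1507]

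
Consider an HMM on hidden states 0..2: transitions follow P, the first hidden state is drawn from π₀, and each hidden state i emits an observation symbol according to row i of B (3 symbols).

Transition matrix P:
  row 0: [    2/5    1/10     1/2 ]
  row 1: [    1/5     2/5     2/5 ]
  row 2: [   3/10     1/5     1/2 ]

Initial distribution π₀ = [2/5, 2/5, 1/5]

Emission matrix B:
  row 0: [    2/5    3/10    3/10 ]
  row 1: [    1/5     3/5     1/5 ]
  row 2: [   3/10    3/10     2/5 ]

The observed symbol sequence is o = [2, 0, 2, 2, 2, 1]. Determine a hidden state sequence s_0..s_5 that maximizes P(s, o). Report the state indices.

t=0: δ = [1.200e-01, 8.000e-02, 8.000e-02]  (obs o_0=2)
t=1: δ = [1.920e-02, 6.400e-03, 1.800e-02]  ψ = [0, 1, 0]  (obs o_1=0)
t=2: δ = [2.304e-03, 7.200e-04, 3.840e-03]  ψ = [0, 2, 0]  (obs o_2=2)
t=3: δ = [3.456e-04, 1.536e-04, 7.680e-04]  ψ = [2, 2, 2]  (obs o_3=2)
t=4: δ = [6.912e-05, 3.072e-05, 1.536e-04]  ψ = [2, 2, 2]  (obs o_4=2)
t=5: δ = [1.382e-05, 1.843e-05, 2.304e-05]  ψ = [2, 2, 2]  (obs o_5=1)
backtrack: best end state = 2; path = [0, 0, 2, 2, 2, 2]

path = [0, 0, 2, 2, 2, 2]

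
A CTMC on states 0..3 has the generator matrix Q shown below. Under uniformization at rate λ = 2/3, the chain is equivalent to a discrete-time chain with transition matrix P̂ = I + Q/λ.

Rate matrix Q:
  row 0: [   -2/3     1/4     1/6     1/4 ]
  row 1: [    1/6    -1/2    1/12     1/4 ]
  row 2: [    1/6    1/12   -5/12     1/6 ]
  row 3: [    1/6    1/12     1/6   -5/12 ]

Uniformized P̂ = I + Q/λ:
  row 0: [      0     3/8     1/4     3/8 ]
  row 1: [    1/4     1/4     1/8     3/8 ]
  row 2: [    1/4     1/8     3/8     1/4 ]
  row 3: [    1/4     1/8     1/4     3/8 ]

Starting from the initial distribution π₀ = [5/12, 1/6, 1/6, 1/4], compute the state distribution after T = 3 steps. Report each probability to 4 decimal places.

t=0: π = [0.4167, 0.1667, 0.1667, 0.2500]
t=1: π = [0.1458, 0.2500, 0.2500, 0.3542]
t=2: π = [0.2135, 0.1927, 0.2500, 0.3438]
t=3: π = [0.1966, 0.2025, 0.2572, 0.3438]

π = [0.1966, 0.2025, 0.2572, 0.3438]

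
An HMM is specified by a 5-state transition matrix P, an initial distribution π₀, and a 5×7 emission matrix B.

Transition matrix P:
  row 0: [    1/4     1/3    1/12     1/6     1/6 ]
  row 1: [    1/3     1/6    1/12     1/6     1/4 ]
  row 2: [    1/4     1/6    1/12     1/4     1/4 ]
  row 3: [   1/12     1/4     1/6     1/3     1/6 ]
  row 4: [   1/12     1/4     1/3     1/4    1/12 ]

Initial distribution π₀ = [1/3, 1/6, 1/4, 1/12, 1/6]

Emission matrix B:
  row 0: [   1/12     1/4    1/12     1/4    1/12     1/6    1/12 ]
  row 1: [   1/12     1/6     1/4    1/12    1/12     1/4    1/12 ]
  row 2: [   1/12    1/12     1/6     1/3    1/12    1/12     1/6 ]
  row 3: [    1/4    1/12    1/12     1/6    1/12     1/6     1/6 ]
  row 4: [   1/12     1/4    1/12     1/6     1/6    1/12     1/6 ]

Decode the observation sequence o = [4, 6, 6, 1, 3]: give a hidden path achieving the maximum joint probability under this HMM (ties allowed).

path = [2, 4, 2, 4, 2]

t=0: δ = [2.778e-02, 1.389e-02, 2.083e-02, 6.944e-03, 2.778e-02]  (obs o_0=4)
t=1: δ = [5.787e-04, 7.716e-04, 1.543e-03, 1.157e-03, 8.681e-04]  ψ = [0, 0, 4, 4, 2]  (obs o_1=6)
t=2: δ = [3.215e-05, 2.411e-05, 4.823e-05, 6.430e-05, 6.430e-05]  ψ = [2, 3, 4, 2, 2]  (obs o_2=6)
t=3: δ = [3.014e-06, 2.679e-06, 1.786e-06, 1.786e-06, 3.014e-06]  ψ = [2, 3, 4, 3, 2]  (obs o_3=1)
t=4: δ = [2.233e-07, 8.372e-08, 3.349e-07, 1.256e-07, 1.116e-07]  ψ = [1, 0, 4, 4, 1]  (obs o_4=3)
backtrack: best end state = 2; path = [2, 4, 2, 4, 2]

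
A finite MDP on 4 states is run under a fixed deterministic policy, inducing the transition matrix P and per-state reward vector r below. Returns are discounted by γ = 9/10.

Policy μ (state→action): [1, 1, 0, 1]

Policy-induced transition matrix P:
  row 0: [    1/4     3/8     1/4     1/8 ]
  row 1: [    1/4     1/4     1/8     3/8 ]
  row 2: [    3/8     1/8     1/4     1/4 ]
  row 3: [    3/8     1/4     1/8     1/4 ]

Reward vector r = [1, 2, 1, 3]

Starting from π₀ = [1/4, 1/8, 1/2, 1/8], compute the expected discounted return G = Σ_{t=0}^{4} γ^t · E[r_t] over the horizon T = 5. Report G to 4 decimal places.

G = 6.7296

t=0: π = [0.2500, 0.1250, 0.5000, 0.1250], E[r] = 1.3750, γ^t·E[r] = 1.375000, running G = 1.375000
t=1: π = [0.3281, 0.2188, 0.2188, 0.2344], E[r] = 1.6875, γ^t·E[r] = 1.518750, running G = 2.893750
t=2: π = [0.3066, 0.2637, 0.1934, 0.2363], E[r] = 1.7363, γ^t·E[r] = 1.406426, running G = 4.300176
t=3: π = [0.3037, 0.2642, 0.1875, 0.2446], E[r] = 1.7534, γ^t·E[r] = 1.278242, running G = 5.578417
t=4: π = [0.3040, 0.2645, 0.1864, 0.2451], E[r] = 1.7546, γ^t·E[r] = 1.151218, running G = 6.729636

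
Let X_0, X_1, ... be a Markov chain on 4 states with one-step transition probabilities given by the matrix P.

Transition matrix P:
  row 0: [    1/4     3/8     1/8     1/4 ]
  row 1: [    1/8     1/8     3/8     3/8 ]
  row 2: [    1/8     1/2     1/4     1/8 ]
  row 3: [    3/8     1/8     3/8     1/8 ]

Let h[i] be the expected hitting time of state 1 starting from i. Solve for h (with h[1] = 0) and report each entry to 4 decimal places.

h = [2.8571, 0.0000, 2.3736, 3.3846]

First-step conditioning: h[1] = 0; for i ≠ 1, h[i] = 1 + Σ_k P[i][k]·h[k].
  h[0] = 1 + 1/4·h[0] + 1/8·h[2] + 1/4·h[3]
  h[2] = 1 + 1/8·h[0] + 1/4·h[2] + 1/8·h[3]
  h[3] = 1 + 3/8·h[0] + 3/8·h[2] + 1/8·h[3]
Solving the 3×3 linear system over states ≠ 1 gives exactly h = [20/7, 0, 216/91, 44/13] (h[1] = 0 is the target).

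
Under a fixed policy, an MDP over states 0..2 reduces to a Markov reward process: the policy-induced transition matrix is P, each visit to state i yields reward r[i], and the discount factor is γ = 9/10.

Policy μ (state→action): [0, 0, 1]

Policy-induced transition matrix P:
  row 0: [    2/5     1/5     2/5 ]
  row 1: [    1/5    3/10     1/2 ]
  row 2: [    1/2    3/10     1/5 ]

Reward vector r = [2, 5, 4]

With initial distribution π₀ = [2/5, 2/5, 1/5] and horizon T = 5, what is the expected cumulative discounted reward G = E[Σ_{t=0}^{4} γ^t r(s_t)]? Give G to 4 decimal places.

t=0: π = [0.4000, 0.4000, 0.2000], E[r] = 3.6000, γ^t·E[r] = 3.600000, running G = 3.600000
t=1: π = [0.3400, 0.2600, 0.4000], E[r] = 3.5800, γ^t·E[r] = 3.222000, running G = 6.822000
t=2: π = [0.3880, 0.2660, 0.3460], E[r] = 3.4900, γ^t·E[r] = 2.826900, running G = 9.648900
t=3: π = [0.3814, 0.2612, 0.3574], E[r] = 3.4984, γ^t·E[r] = 2.550334, running G = 12.199234
t=4: π = [0.3835, 0.2619, 0.3546], E[r] = 3.4949, γ^t·E[r] = 2.292978, running G = 14.492211

G = 14.4922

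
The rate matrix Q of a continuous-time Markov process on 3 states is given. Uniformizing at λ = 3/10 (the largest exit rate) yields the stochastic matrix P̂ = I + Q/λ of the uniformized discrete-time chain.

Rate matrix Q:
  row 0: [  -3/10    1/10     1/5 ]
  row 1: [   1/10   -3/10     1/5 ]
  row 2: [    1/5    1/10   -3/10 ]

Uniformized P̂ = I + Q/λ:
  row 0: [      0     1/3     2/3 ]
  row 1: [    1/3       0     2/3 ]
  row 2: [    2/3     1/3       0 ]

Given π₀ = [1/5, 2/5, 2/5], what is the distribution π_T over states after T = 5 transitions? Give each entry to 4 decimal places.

π = [0.3506, 0.2494, 0.4000]

t=0: π = [0.2000, 0.4000, 0.4000]
t=1: π = [0.4000, 0.2000, 0.4000]
t=2: π = [0.3333, 0.2667, 0.4000]
t=3: π = [0.3556, 0.2444, 0.4000]
t=4: π = [0.3481, 0.2519, 0.4000]
t=5: π = [0.3506, 0.2494, 0.4000]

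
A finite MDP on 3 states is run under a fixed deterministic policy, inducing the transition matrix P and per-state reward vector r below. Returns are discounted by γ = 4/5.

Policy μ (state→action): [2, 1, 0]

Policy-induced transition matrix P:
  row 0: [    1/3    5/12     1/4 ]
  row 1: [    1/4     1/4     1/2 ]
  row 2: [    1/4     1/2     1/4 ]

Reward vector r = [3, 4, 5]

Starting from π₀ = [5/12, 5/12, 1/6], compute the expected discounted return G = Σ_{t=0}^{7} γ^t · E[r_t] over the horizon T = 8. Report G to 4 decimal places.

t=0: π = [0.4167, 0.4167, 0.1667], E[r] = 3.7500, γ^t·E[r] = 3.750000, running G = 3.750000
t=1: π = [0.2847, 0.3611, 0.3542], E[r] = 4.0694, γ^t·E[r] = 3.255556, running G = 7.005556
t=2: π = [0.2737, 0.3860, 0.3403], E[r] = 4.0666, γ^t·E[r] = 2.602593, running G = 9.608148
t=3: π = [0.2728, 0.3807, 0.3465], E[r] = 4.0737, γ^t·E[r] = 2.085728, running G = 11.693877
t=4: π = [0.2727, 0.3821, 0.3452], E[r] = 4.0724, γ^t·E[r] = 1.668071, running G = 13.361947
t=5: π = [0.2727, 0.3817, 0.3455], E[r] = 4.0728, γ^t·E[r] = 1.334574, running G = 14.696521
t=6: π = [0.2727, 0.3818, 0.3454], E[r] = 4.0727, γ^t·E[r] = 1.067636, running G = 15.764157
t=7: π = [0.2727, 0.3818, 0.3455], E[r] = 4.0727, γ^t·E[r] = 0.854114, running G = 16.618271

G = 16.6183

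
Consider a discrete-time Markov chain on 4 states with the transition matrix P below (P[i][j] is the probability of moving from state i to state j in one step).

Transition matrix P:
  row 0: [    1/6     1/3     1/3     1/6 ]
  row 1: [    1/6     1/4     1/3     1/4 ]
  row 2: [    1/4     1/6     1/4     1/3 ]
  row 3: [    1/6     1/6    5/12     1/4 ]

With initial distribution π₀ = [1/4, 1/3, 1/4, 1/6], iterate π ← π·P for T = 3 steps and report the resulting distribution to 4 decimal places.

t=0: π = [0.2500, 0.3333, 0.2500, 0.1667]
t=1: π = [0.1875, 0.2361, 0.3264, 0.2500]
t=2: π = [0.1939, 0.2176, 0.3270, 0.2616]
t=3: π = [0.1939, 0.2171, 0.3279, 0.2611]

π = [0.1939, 0.2171, 0.3279, 0.2611]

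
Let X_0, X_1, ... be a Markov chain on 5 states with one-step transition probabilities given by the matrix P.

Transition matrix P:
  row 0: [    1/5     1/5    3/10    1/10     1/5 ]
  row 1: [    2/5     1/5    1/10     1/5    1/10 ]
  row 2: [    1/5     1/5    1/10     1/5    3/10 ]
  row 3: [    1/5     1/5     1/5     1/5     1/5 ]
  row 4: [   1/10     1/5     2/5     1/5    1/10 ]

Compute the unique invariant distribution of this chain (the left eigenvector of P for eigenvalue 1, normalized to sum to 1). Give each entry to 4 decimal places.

π = [0.2217, 0.2000, 0.2171, 0.1778, 0.1834]

Balance equations π_j = Σ_i π_i·P[i][j]:
  π_0 = 1/5·π_0 + 2/5·π_1 + 1/5·π_2 + 1/5·π_3 + 1/10·π_4
  π_1 = 1/5·π_0 + 1/5·π_1 + 1/5·π_2 + 1/5·π_3 + 1/5·π_4
  π_2 = 3/10·π_0 + 1/10·π_1 + 1/10·π_2 + 1/5·π_3 + 2/5·π_4
  π_3 = 1/10·π_0 + 1/5·π_1 + 1/5·π_2 + 1/5·π_3 + 1/5·π_4
  normalize: π_0 + π_1 + π_2 + π_3 + π_4 = 1
Solving the linear system gives exactly π = [88/397, 1/5, 431/1985, 353/1985, 364/1985].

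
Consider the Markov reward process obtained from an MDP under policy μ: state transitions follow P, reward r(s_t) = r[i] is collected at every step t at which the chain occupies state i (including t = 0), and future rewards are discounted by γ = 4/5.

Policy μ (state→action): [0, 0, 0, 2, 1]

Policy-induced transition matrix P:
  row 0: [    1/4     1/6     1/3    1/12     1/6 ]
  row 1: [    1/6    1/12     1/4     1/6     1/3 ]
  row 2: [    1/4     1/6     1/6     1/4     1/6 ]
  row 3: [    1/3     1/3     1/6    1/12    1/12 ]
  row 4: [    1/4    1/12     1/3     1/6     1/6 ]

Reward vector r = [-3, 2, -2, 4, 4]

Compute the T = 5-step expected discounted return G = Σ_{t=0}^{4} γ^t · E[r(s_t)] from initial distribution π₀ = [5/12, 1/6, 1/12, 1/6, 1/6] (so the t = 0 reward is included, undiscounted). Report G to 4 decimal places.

t=0: π = [0.4167, 0.1667, 0.0833, 0.1667, 0.1667], E[r] = 0.2500, γ^t·E[r] = 0.250000, running G = 0.250000
t=1: π = [0.2500, 0.1667, 0.2778, 0.1250, 0.1806], E[r] = 0.2500, γ^t·E[r] = 0.200000, running G = 0.450000
t=2: π = [0.2465, 0.1586, 0.2523, 0.1586, 0.1840], E[r] = 0.4433, γ^t·E[r] = 0.283704, running G = 0.733704
t=3: π = [0.2500, 0.1645, 0.2516, 0.1539, 0.1799], E[r] = 0.4111, γ^t·E[r] = 0.210469, running G = 0.944173
t=4: π = [0.2491, 0.1636, 0.2520, 0.1540, 0.1813], E[r] = 0.4168, γ^t·E[r] = 0.170719, running G = 1.114892

G = 1.1149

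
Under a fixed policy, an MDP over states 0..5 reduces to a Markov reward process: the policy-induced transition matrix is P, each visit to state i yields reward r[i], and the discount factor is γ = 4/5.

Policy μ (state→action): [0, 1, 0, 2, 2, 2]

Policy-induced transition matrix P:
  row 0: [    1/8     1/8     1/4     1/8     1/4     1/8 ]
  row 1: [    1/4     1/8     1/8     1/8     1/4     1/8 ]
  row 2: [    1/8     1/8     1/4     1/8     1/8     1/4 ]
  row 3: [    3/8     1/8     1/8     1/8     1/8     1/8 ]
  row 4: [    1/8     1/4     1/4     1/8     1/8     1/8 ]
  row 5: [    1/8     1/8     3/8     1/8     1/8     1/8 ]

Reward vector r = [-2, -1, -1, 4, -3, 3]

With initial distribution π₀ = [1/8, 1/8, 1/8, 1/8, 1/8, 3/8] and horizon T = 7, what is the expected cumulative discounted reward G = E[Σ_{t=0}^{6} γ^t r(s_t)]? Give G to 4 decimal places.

G = -0.0392

t=0: π = [0.1250, 0.1250, 0.1250, 0.1250, 0.1250, 0.3750], E[r] = 0.7500, γ^t·E[r] = 0.750000, running G = 0.750000
t=1: π = [0.1719, 0.1406, 0.2656, 0.1250, 0.1563, 0.1406], E[r] = -0.2969, γ^t·E[r] = -0.237500, running G = 0.512500
t=2: π = [0.1738, 0.1445, 0.2344, 0.1250, 0.1641, 0.1582], E[r] = -0.2441, γ^t·E[r] = -0.156250, running G = 0.356250
t=3: π = [0.1743, 0.1455, 0.2361, 0.1250, 0.1648, 0.1543], E[r] = -0.2617, γ^t·E[r] = -0.134000, running G = 0.222250
t=4: π = [0.1744, 0.1456, 0.2355, 0.1250, 0.1650, 0.1545], E[r] = -0.2614, γ^t·E[r] = -0.107050, running G = 0.115200
t=5: π = [0.1744, 0.1456, 0.2355, 0.1250, 0.1650, 0.1544], E[r] = -0.2617, γ^t·E[r] = -0.085761, running G = 0.029439
t=6: π = [0.1745, 0.1456, 0.2355, 0.1250, 0.1650, 0.1544], E[r] = -0.2617, γ^t·E[r] = -0.068610, running G = -0.039171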